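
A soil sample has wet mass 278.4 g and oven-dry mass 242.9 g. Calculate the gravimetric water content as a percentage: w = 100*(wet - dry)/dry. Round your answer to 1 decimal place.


Step 1: Water mass = wet - dry = 278.4 - 242.9 = 35.5 g
Step 2: w = 100 * water mass / dry mass
Step 3: w = 100 * 35.5 / 242.9 = 14.6%

14.6


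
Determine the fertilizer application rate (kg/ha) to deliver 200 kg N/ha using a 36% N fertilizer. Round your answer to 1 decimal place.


Step 1: Fertilizer rate = target N / (N content / 100)
Step 2: Rate = 200 / (36 / 100)
Step 3: Rate = 200 / 0.36
Step 4: Rate = 555.6 kg/ha

555.6


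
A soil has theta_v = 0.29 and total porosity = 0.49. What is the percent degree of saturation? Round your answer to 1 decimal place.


Step 1: S = 100 * theta_v / n
Step 2: S = 100 * 0.29 / 0.49
Step 3: S = 59.2%

59.2


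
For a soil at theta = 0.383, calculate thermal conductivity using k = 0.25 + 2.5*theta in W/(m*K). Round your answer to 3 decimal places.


Step 1: k = 0.25 + 2.5 * theta
Step 2: k = 0.25 + 2.5 * 0.383
Step 3: k = 0.25 + 0.958
Step 4: k = 1.208 W/(m*K)

1.208


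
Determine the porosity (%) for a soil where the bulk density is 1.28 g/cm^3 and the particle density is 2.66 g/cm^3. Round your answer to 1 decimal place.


Step 1: Formula: n = 100 * (1 - BD / PD)
Step 2: n = 100 * (1 - 1.28 / 2.66)
Step 3: n = 100 * (1 - 0.4812)
Step 4: n = 51.9%

51.9


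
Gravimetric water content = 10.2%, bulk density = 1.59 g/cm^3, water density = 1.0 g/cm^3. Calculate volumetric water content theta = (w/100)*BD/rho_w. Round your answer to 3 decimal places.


Step 1: theta = (w / 100) * BD / rho_w
Step 2: theta = (10.2 / 100) * 1.59 / 1.0
Step 3: theta = 0.102 * 1.59
Step 4: theta = 0.162

0.162


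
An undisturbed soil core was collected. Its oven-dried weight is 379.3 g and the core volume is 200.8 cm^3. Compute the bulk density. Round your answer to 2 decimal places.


Step 1: Identify the formula: BD = dry mass / volume
Step 2: Substitute values: BD = 379.3 / 200.8
Step 3: BD = 1.89 g/cm^3

1.89


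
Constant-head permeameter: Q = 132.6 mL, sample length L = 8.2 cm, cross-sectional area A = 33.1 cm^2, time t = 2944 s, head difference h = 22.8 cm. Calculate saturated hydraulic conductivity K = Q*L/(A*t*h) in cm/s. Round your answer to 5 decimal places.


Step 1: K = Q * L / (A * t * h)
Step 2: Numerator = 132.6 * 8.2 = 1087.32
Step 3: Denominator = 33.1 * 2944 * 22.8 = 2221777.92
Step 4: K = 1087.32 / 2221777.92 = 0.00049 cm/s

0.00049


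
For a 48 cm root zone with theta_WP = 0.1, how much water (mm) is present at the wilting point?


Step 1: Water (mm) = theta_WP * depth * 10
Step 2: Water = 0.1 * 48 * 10
Step 3: Water = 48.0 mm

48.0


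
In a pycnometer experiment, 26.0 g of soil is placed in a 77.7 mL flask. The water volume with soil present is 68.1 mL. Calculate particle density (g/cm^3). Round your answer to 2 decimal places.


Step 1: Volume of solids = flask volume - water volume with soil
Step 2: V_solids = 77.7 - 68.1 = 9.6 mL
Step 3: Particle density = mass / V_solids = 26.0 / 9.6 = 2.71 g/cm^3

2.71


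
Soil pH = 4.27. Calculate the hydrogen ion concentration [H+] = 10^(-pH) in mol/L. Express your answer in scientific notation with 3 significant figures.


Step 1: [H+] = 10^(-pH)
Step 2: [H+] = 10^(-4.27)
Step 3: [H+] = 5.37e-05 mol/L

5.37e-05


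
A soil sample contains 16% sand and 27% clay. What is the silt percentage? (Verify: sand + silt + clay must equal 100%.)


Step 1: sand + silt + clay = 100%
Step 2: silt = 100 - sand - clay
Step 3: silt = 100 - 16 - 27
Step 4: silt = 57%

57


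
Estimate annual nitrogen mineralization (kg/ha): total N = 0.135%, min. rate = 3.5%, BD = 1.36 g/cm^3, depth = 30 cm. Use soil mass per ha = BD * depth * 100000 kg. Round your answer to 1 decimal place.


Step 1: Soil mass per ha = BD * depth * 100000 = 1.36 * 30 * 100000 = 4080000 kg
Step 2: Total N pool = soil mass * N%/100 = 4080000 * 0.135/100 = 5508.0 kg/ha
Step 3: N mineralized = N pool * rate%/100 = 5508.0 * 3.5/100 = 192.8 kg/ha/yr

192.8


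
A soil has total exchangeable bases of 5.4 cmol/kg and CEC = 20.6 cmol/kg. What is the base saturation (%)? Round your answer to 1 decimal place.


Step 1: BS = 100 * (sum of bases) / CEC
Step 2: BS = 100 * 5.4 / 20.6
Step 3: BS = 26.2%

26.2


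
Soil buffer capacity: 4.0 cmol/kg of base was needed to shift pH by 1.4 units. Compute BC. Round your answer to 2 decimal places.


Step 1: BC = change in base / change in pH
Step 2: BC = 4.0 / 1.4
Step 3: BC = 2.86 cmol/(kg*pH unit)

2.86


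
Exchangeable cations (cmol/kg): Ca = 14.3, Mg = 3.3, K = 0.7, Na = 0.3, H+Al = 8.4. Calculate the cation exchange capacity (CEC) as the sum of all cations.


Step 1: CEC = Ca + Mg + K + Na + (H+Al)
Step 2: CEC = 14.3 + 3.3 + 0.7 + 0.3 + 8.4
Step 3: CEC = 27.0 cmol/kg

27.0


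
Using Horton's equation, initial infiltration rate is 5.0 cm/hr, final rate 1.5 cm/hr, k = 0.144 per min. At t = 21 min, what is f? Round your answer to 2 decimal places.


Step 1: f = fc + (f0 - fc) * exp(-k * t)
Step 2: exp(-0.144 * 21) = 0.048606
Step 3: f = 1.5 + (5.0 - 1.5) * 0.048606
Step 4: f = 1.5 + 3.5 * 0.048606
Step 5: f = 1.67 cm/hr

1.67


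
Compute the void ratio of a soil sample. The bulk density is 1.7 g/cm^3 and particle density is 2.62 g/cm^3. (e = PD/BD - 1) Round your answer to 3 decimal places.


Step 1: e = PD / BD - 1
Step 2: e = 2.62 / 1.7 - 1
Step 3: e = 1.54118 - 1
Step 4: e = 0.541

0.541


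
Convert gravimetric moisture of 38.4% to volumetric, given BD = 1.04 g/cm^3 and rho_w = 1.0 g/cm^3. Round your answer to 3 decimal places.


Step 1: theta = (w / 100) * BD / rho_w
Step 2: theta = (38.4 / 100) * 1.04 / 1.0
Step 3: theta = 0.384 * 1.04
Step 4: theta = 0.399

0.399


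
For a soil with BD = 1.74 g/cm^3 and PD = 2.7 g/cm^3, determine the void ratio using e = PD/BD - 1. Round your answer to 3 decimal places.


Step 1: e = PD / BD - 1
Step 2: e = 2.7 / 1.74 - 1
Step 3: e = 1.55172 - 1
Step 4: e = 0.552

0.552


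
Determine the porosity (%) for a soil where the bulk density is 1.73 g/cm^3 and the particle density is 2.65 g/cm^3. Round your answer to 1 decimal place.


Step 1: Formula: n = 100 * (1 - BD / PD)
Step 2: n = 100 * (1 - 1.73 / 2.65)
Step 3: n = 100 * (1 - 0.65283)
Step 4: n = 34.7%

34.7


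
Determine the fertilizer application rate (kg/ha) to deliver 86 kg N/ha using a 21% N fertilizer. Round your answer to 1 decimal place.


Step 1: Fertilizer rate = target N / (N content / 100)
Step 2: Rate = 86 / (21 / 100)
Step 3: Rate = 86 / 0.21
Step 4: Rate = 409.5 kg/ha

409.5


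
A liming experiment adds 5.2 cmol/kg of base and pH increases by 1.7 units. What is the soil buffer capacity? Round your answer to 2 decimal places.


Step 1: BC = change in base / change in pH
Step 2: BC = 5.2 / 1.7
Step 3: BC = 3.06 cmol/(kg*pH unit)

3.06


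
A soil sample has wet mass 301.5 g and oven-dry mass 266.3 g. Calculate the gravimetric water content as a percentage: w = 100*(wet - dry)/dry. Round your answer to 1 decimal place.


Step 1: Water mass = wet - dry = 301.5 - 266.3 = 35.2 g
Step 2: w = 100 * water mass / dry mass
Step 3: w = 100 * 35.2 / 266.3 = 13.2%

13.2


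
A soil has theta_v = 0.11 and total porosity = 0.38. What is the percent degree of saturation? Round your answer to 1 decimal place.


Step 1: S = 100 * theta_v / n
Step 2: S = 100 * 0.11 / 0.38
Step 3: S = 28.9%

28.9


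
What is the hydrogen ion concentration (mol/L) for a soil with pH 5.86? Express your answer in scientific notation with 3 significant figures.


Step 1: [H+] = 10^(-pH)
Step 2: [H+] = 10^(-5.86)
Step 3: [H+] = 1.38e-06 mol/L

1.38e-06


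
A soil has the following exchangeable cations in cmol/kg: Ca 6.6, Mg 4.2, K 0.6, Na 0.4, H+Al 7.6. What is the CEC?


Step 1: CEC = Ca + Mg + K + Na + (H+Al)
Step 2: CEC = 6.6 + 4.2 + 0.6 + 0.4 + 7.6
Step 3: CEC = 19.4 cmol/kg

19.4


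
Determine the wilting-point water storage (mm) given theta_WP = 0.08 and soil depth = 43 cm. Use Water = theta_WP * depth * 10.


Step 1: Water (mm) = theta_WP * depth * 10
Step 2: Water = 0.08 * 43 * 10
Step 3: Water = 34.4 mm

34.4


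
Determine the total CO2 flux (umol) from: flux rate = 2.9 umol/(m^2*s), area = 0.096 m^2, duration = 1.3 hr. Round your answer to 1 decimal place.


Step 1: Convert time to seconds: 1.3 hr * 3600 = 4680.0 s
Step 2: Total = flux * area * time_s
Step 3: Total = 2.9 * 0.096 * 4680.0
Step 4: Total = 1302.9 umol

1302.9


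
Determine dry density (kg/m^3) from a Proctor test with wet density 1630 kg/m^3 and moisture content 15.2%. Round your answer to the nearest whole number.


Step 1: Dry density = wet density / (1 + w/100)
Step 2: Dry density = 1630 / (1 + 15.2/100)
Step 3: Dry density = 1630 / 1.152
Step 4: Dry density = 1415 kg/m^3

1415


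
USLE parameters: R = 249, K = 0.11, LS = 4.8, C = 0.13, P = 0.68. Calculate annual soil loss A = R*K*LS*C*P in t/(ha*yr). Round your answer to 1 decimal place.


Step 1: A = R * K * LS * C * P
Step 2: R * K = 249 * 0.11 = 27.39
Step 3: (R*K) * LS = 27.39 * 4.8 = 131.472
Step 4: * C * P = 131.472 * 0.13 * 0.68 = 11.6
Step 5: A = 11.6 t/(ha*yr)

11.6


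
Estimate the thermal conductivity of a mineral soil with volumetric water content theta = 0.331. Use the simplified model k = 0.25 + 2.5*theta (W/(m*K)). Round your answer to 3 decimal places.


Step 1: k = 0.25 + 2.5 * theta
Step 2: k = 0.25 + 2.5 * 0.331
Step 3: k = 0.25 + 0.828
Step 4: k = 1.078 W/(m*K)

1.078


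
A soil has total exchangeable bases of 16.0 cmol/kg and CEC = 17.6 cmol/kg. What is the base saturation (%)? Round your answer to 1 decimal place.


Step 1: BS = 100 * (sum of bases) / CEC
Step 2: BS = 100 * 16.0 / 17.6
Step 3: BS = 90.9%

90.9


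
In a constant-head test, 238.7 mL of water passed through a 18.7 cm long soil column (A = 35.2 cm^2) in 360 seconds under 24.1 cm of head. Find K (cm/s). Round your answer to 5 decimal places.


Step 1: K = Q * L / (A * t * h)
Step 2: Numerator = 238.7 * 18.7 = 4463.69
Step 3: Denominator = 35.2 * 360 * 24.1 = 305395.2
Step 4: K = 4463.69 / 305395.2 = 0.01462 cm/s

0.01462


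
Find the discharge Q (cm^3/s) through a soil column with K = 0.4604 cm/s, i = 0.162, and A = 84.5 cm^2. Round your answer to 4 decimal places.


Step 1: Apply Darcy's law: Q = K * i * A
Step 2: Q = 0.4604 * 0.162 * 84.5
Step 3: Q = 6.3024 cm^3/s

6.3024


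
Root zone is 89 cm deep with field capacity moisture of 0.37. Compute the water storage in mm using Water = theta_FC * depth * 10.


Step 1: Water (mm) = theta_FC * depth (cm) * 10
Step 2: Water = 0.37 * 89 * 10
Step 3: Water = 329.3 mm

329.3


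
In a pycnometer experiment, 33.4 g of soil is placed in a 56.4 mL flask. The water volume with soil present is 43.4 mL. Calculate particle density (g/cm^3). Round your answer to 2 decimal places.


Step 1: Volume of solids = flask volume - water volume with soil
Step 2: V_solids = 56.4 - 43.4 = 13.0 mL
Step 3: Particle density = mass / V_solids = 33.4 / 13.0 = 2.57 g/cm^3

2.57


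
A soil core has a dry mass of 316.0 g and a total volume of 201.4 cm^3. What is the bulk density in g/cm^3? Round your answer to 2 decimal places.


Step 1: Identify the formula: BD = dry mass / volume
Step 2: Substitute values: BD = 316.0 / 201.4
Step 3: BD = 1.57 g/cm^3

1.57


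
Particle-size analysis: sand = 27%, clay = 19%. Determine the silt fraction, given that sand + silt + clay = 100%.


Step 1: sand + silt + clay = 100%
Step 2: silt = 100 - sand - clay
Step 3: silt = 100 - 27 - 19
Step 4: silt = 54%

54


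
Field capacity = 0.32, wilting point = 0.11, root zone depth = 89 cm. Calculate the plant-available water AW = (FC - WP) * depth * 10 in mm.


Step 1: Available water = (FC - WP) * depth * 10
Step 2: AW = (0.32 - 0.11) * 89 * 10
Step 3: AW = 0.21 * 89 * 10
Step 4: AW = 186.9 mm

186.9


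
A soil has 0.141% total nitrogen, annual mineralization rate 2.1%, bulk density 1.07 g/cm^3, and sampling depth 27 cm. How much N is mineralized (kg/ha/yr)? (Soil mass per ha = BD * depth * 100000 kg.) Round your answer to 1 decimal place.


Step 1: Soil mass per ha = BD * depth * 100000 = 1.07 * 27 * 100000 = 2889000 kg
Step 2: Total N pool = soil mass * N%/100 = 2889000 * 0.141/100 = 4073.49 kg/ha
Step 3: N mineralized = N pool * rate%/100 = 4073.49 * 2.1/100 = 85.5 kg/ha/yr

85.5


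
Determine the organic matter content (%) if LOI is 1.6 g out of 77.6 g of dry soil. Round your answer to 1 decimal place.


Step 1: OM% = 100 * LOI / sample mass
Step 2: OM = 100 * 1.6 / 77.6
Step 3: OM = 2.1%

2.1


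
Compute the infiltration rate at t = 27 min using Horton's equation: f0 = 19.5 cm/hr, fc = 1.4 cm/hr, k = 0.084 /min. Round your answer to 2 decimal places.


Step 1: f = fc + (f0 - fc) * exp(-k * t)
Step 2: exp(-0.084 * 27) = 0.103519
Step 3: f = 1.4 + (19.5 - 1.4) * 0.103519
Step 4: f = 1.4 + 18.1 * 0.103519
Step 5: f = 3.27 cm/hr

3.27


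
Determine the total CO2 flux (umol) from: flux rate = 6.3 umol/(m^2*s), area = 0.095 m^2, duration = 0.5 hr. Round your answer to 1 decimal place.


Step 1: Convert time to seconds: 0.5 hr * 3600 = 1800.0 s
Step 2: Total = flux * area * time_s
Step 3: Total = 6.3 * 0.095 * 1800.0
Step 4: Total = 1077.3 umol

1077.3


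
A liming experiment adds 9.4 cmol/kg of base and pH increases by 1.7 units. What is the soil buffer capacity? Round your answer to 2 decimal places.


Step 1: BC = change in base / change in pH
Step 2: BC = 9.4 / 1.7
Step 3: BC = 5.53 cmol/(kg*pH unit)

5.53


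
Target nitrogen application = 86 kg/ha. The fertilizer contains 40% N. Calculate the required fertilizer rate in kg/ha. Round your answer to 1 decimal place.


Step 1: Fertilizer rate = target N / (N content / 100)
Step 2: Rate = 86 / (40 / 100)
Step 3: Rate = 86 / 0.4
Step 4: Rate = 215.0 kg/ha

215.0


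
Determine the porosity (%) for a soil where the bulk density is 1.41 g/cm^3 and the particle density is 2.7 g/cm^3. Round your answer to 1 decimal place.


Step 1: Formula: n = 100 * (1 - BD / PD)
Step 2: n = 100 * (1 - 1.41 / 2.7)
Step 3: n = 100 * (1 - 0.52222)
Step 4: n = 47.8%

47.8


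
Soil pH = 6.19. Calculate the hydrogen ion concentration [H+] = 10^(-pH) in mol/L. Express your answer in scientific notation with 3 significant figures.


Step 1: [H+] = 10^(-pH)
Step 2: [H+] = 10^(-6.19)
Step 3: [H+] = 6.46e-07 mol/L

6.46e-07


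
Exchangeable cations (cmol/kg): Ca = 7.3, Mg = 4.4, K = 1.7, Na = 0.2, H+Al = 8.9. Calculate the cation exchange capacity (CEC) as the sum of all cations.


Step 1: CEC = Ca + Mg + K + Na + (H+Al)
Step 2: CEC = 7.3 + 4.4 + 1.7 + 0.2 + 8.9
Step 3: CEC = 22.5 cmol/kg

22.5


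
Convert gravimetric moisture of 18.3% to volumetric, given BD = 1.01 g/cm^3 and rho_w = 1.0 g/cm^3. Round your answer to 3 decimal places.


Step 1: theta = (w / 100) * BD / rho_w
Step 2: theta = (18.3 / 100) * 1.01 / 1.0
Step 3: theta = 0.183 * 1.01
Step 4: theta = 0.185

0.185


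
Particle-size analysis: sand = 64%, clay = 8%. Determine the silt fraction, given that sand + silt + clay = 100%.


Step 1: sand + silt + clay = 100%
Step 2: silt = 100 - sand - clay
Step 3: silt = 100 - 64 - 8
Step 4: silt = 28%

28


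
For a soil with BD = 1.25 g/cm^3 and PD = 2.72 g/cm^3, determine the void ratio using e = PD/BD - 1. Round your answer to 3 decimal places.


Step 1: e = PD / BD - 1
Step 2: e = 2.72 / 1.25 - 1
Step 3: e = 2.176 - 1
Step 4: e = 1.176

1.176


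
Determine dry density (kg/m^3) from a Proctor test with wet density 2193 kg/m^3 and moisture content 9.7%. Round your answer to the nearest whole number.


Step 1: Dry density = wet density / (1 + w/100)
Step 2: Dry density = 2193 / (1 + 9.7/100)
Step 3: Dry density = 2193 / 1.097
Step 4: Dry density = 1999 kg/m^3

1999


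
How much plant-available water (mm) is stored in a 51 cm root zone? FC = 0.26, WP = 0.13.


Step 1: Available water = (FC - WP) * depth * 10
Step 2: AW = (0.26 - 0.13) * 51 * 10
Step 3: AW = 0.13 * 51 * 10
Step 4: AW = 66.3 mm

66.3


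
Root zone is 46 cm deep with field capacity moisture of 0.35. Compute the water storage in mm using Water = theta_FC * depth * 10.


Step 1: Water (mm) = theta_FC * depth (cm) * 10
Step 2: Water = 0.35 * 46 * 10
Step 3: Water = 161.0 mm

161.0


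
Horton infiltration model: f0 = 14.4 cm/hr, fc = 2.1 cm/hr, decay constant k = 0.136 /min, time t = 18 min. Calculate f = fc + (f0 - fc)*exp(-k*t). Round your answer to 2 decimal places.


Step 1: f = fc + (f0 - fc) * exp(-k * t)
Step 2: exp(-0.136 * 18) = 0.086466
Step 3: f = 2.1 + (14.4 - 2.1) * 0.086466
Step 4: f = 2.1 + 12.3 * 0.086466
Step 5: f = 3.16 cm/hr

3.16


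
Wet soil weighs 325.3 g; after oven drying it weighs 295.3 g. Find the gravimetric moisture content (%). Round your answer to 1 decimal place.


Step 1: Water mass = wet - dry = 325.3 - 295.3 = 30.0 g
Step 2: w = 100 * water mass / dry mass
Step 3: w = 100 * 30.0 / 295.3 = 10.2%

10.2


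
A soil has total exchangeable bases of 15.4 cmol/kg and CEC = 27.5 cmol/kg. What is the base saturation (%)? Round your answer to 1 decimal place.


Step 1: BS = 100 * (sum of bases) / CEC
Step 2: BS = 100 * 15.4 / 27.5
Step 3: BS = 56.0%

56.0


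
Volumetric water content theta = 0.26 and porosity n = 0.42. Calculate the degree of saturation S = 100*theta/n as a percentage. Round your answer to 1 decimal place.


Step 1: S = 100 * theta_v / n
Step 2: S = 100 * 0.26 / 0.42
Step 3: S = 61.9%

61.9


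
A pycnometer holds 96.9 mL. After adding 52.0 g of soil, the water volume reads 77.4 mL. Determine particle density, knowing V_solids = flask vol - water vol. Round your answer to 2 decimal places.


Step 1: Volume of solids = flask volume - water volume with soil
Step 2: V_solids = 96.9 - 77.4 = 19.5 mL
Step 3: Particle density = mass / V_solids = 52.0 / 19.5 = 2.67 g/cm^3

2.67


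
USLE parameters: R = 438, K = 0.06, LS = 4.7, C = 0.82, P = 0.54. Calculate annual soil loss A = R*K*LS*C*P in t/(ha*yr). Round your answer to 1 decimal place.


Step 1: A = R * K * LS * C * P
Step 2: R * K = 438 * 0.06 = 26.28
Step 3: (R*K) * LS = 26.28 * 4.7 = 123.516
Step 4: * C * P = 123.516 * 0.82 * 0.54 = 54.7
Step 5: A = 54.7 t/(ha*yr)

54.7


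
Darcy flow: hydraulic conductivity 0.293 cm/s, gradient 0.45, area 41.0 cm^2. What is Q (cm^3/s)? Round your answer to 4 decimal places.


Step 1: Apply Darcy's law: Q = K * i * A
Step 2: Q = 0.293 * 0.45 * 41.0
Step 3: Q = 5.4059 cm^3/s

5.4059


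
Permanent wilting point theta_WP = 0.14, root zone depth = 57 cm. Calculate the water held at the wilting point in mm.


Step 1: Water (mm) = theta_WP * depth * 10
Step 2: Water = 0.14 * 57 * 10
Step 3: Water = 79.8 mm

79.8


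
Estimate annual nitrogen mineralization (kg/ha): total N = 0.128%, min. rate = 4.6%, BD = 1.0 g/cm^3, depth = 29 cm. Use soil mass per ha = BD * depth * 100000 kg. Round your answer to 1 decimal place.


Step 1: Soil mass per ha = BD * depth * 100000 = 1.0 * 29 * 100000 = 2900000 kg
Step 2: Total N pool = soil mass * N%/100 = 2900000 * 0.128/100 = 3712.0 kg/ha
Step 3: N mineralized = N pool * rate%/100 = 3712.0 * 4.6/100 = 170.8 kg/ha/yr

170.8


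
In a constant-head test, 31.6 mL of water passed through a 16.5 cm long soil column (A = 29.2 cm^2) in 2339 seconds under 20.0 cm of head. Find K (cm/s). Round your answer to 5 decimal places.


Step 1: K = Q * L / (A * t * h)
Step 2: Numerator = 31.6 * 16.5 = 521.4
Step 3: Denominator = 29.2 * 2339 * 20.0 = 1365976.0
Step 4: K = 521.4 / 1365976.0 = 0.00038 cm/s

0.00038


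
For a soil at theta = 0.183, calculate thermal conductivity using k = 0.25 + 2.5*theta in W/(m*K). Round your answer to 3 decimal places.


Step 1: k = 0.25 + 2.5 * theta
Step 2: k = 0.25 + 2.5 * 0.183
Step 3: k = 0.25 + 0.458
Step 4: k = 0.708 W/(m*K)

0.708


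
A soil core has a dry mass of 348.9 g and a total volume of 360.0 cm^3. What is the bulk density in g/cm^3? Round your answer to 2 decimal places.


Step 1: Identify the formula: BD = dry mass / volume
Step 2: Substitute values: BD = 348.9 / 360.0
Step 3: BD = 0.97 g/cm^3

0.97


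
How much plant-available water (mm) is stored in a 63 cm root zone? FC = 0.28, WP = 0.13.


Step 1: Available water = (FC - WP) * depth * 10
Step 2: AW = (0.28 - 0.13) * 63 * 10
Step 3: AW = 0.15 * 63 * 10
Step 4: AW = 94.5 mm

94.5


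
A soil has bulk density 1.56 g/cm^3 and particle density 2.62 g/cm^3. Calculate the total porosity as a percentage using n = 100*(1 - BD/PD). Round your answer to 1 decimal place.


Step 1: Formula: n = 100 * (1 - BD / PD)
Step 2: n = 100 * (1 - 1.56 / 2.62)
Step 3: n = 100 * (1 - 0.59542)
Step 4: n = 40.5%

40.5


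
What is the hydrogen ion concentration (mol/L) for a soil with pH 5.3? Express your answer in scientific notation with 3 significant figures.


Step 1: [H+] = 10^(-pH)
Step 2: [H+] = 10^(-5.3)
Step 3: [H+] = 5.01e-06 mol/L

5.01e-06


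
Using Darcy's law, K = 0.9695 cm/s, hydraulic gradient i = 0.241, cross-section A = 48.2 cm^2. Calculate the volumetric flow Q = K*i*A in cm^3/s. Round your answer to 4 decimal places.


Step 1: Apply Darcy's law: Q = K * i * A
Step 2: Q = 0.9695 * 0.241 * 48.2
Step 3: Q = 11.2619 cm^3/s

11.2619


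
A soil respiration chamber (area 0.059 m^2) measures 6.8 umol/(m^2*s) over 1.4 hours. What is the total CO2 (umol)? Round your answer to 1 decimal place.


Step 1: Convert time to seconds: 1.4 hr * 3600 = 5040.0 s
Step 2: Total = flux * area * time_s
Step 3: Total = 6.8 * 0.059 * 5040.0
Step 4: Total = 2022.0 umol

2022.0


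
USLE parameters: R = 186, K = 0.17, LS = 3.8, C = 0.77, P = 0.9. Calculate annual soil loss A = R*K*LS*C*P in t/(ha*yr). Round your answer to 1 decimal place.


Step 1: A = R * K * LS * C * P
Step 2: R * K = 186 * 0.17 = 31.62
Step 3: (R*K) * LS = 31.62 * 3.8 = 120.156
Step 4: * C * P = 120.156 * 0.77 * 0.9 = 83.3
Step 5: A = 83.3 t/(ha*yr)

83.3


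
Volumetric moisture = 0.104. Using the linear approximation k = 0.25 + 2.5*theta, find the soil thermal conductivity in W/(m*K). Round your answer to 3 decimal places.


Step 1: k = 0.25 + 2.5 * theta
Step 2: k = 0.25 + 2.5 * 0.104
Step 3: k = 0.25 + 0.26
Step 4: k = 0.51 W/(m*K)

0.51


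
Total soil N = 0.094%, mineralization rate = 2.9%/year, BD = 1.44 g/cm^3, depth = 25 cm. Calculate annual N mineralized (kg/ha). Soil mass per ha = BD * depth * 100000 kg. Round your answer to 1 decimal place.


Step 1: Soil mass per ha = BD * depth * 100000 = 1.44 * 25 * 100000 = 3600000 kg
Step 2: Total N pool = soil mass * N%/100 = 3600000 * 0.094/100 = 3384.0 kg/ha
Step 3: N mineralized = N pool * rate%/100 = 3384.0 * 2.9/100 = 98.1 kg/ha/yr

98.1


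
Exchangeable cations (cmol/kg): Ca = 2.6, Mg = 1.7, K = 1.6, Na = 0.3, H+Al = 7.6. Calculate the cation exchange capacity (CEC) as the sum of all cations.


Step 1: CEC = Ca + Mg + K + Na + (H+Al)
Step 2: CEC = 2.6 + 1.7 + 1.6 + 0.3 + 7.6
Step 3: CEC = 13.8 cmol/kg

13.8


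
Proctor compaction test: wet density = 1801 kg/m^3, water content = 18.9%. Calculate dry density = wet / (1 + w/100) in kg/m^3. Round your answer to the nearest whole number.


Step 1: Dry density = wet density / (1 + w/100)
Step 2: Dry density = 1801 / (1 + 18.9/100)
Step 3: Dry density = 1801 / 1.189
Step 4: Dry density = 1515 kg/m^3

1515


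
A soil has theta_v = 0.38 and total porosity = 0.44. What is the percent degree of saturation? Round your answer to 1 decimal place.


Step 1: S = 100 * theta_v / n
Step 2: S = 100 * 0.38 / 0.44
Step 3: S = 86.4%

86.4


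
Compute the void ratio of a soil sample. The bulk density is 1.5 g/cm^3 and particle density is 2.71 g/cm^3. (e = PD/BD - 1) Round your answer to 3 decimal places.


Step 1: e = PD / BD - 1
Step 2: e = 2.71 / 1.5 - 1
Step 3: e = 1.80667 - 1
Step 4: e = 0.807

0.807


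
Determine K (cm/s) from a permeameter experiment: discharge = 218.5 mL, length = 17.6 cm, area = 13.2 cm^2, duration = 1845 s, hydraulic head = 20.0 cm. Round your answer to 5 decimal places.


Step 1: K = Q * L / (A * t * h)
Step 2: Numerator = 218.5 * 17.6 = 3845.6
Step 3: Denominator = 13.2 * 1845 * 20.0 = 487080.0
Step 4: K = 3845.6 / 487080.0 = 0.0079 cm/s

0.0079


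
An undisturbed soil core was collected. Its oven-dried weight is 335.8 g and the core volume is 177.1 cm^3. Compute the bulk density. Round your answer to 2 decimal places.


Step 1: Identify the formula: BD = dry mass / volume
Step 2: Substitute values: BD = 335.8 / 177.1
Step 3: BD = 1.9 g/cm^3

1.9


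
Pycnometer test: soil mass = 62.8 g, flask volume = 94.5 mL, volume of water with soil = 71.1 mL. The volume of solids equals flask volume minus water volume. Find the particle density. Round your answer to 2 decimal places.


Step 1: Volume of solids = flask volume - water volume with soil
Step 2: V_solids = 94.5 - 71.1 = 23.4 mL
Step 3: Particle density = mass / V_solids = 62.8 / 23.4 = 2.68 g/cm^3

2.68


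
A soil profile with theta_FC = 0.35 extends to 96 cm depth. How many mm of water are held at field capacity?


Step 1: Water (mm) = theta_FC * depth (cm) * 10
Step 2: Water = 0.35 * 96 * 10
Step 3: Water = 336.0 mm

336.0


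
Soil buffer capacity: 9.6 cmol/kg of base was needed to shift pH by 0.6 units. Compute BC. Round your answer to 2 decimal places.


Step 1: BC = change in base / change in pH
Step 2: BC = 9.6 / 0.6
Step 3: BC = 16.0 cmol/(kg*pH unit)

16.0


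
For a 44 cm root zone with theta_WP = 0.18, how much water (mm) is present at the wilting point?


Step 1: Water (mm) = theta_WP * depth * 10
Step 2: Water = 0.18 * 44 * 10
Step 3: Water = 79.2 mm

79.2


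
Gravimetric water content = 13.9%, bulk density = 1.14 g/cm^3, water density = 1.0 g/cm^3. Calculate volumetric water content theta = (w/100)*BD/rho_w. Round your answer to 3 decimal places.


Step 1: theta = (w / 100) * BD / rho_w
Step 2: theta = (13.9 / 100) * 1.14 / 1.0
Step 3: theta = 0.139 * 1.14
Step 4: theta = 0.158

0.158


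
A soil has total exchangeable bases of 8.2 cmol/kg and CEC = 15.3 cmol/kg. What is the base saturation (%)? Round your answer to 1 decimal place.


Step 1: BS = 100 * (sum of bases) / CEC
Step 2: BS = 100 * 8.2 / 15.3
Step 3: BS = 53.6%

53.6


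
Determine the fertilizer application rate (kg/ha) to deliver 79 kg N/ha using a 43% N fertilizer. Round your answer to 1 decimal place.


Step 1: Fertilizer rate = target N / (N content / 100)
Step 2: Rate = 79 / (43 / 100)
Step 3: Rate = 79 / 0.43
Step 4: Rate = 183.7 kg/ha

183.7


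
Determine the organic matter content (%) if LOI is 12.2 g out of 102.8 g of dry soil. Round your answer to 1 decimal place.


Step 1: OM% = 100 * LOI / sample mass
Step 2: OM = 100 * 12.2 / 102.8
Step 3: OM = 11.9%

11.9


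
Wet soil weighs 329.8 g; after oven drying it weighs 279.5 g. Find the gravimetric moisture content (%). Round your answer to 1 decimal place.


Step 1: Water mass = wet - dry = 329.8 - 279.5 = 50.3 g
Step 2: w = 100 * water mass / dry mass
Step 3: w = 100 * 50.3 / 279.5 = 18.0%

18.0


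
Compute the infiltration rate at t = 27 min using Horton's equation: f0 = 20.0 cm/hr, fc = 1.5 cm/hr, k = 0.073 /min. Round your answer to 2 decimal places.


Step 1: f = fc + (f0 - fc) * exp(-k * t)
Step 2: exp(-0.073 * 27) = 0.139317
Step 3: f = 1.5 + (20.0 - 1.5) * 0.139317
Step 4: f = 1.5 + 18.5 * 0.139317
Step 5: f = 4.08 cm/hr

4.08


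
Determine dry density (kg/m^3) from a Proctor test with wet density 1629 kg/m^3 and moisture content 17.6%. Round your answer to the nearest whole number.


Step 1: Dry density = wet density / (1 + w/100)
Step 2: Dry density = 1629 / (1 + 17.6/100)
Step 3: Dry density = 1629 / 1.176
Step 4: Dry density = 1385 kg/m^3

1385


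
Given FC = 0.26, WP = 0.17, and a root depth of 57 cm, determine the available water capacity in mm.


Step 1: Available water = (FC - WP) * depth * 10
Step 2: AW = (0.26 - 0.17) * 57 * 10
Step 3: AW = 0.09 * 57 * 10
Step 4: AW = 51.3 mm

51.3


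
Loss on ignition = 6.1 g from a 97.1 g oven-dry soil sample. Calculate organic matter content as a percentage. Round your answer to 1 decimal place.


Step 1: OM% = 100 * LOI / sample mass
Step 2: OM = 100 * 6.1 / 97.1
Step 3: OM = 6.3%

6.3


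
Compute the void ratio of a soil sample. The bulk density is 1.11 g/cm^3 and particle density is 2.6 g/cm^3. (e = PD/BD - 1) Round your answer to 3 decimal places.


Step 1: e = PD / BD - 1
Step 2: e = 2.6 / 1.11 - 1
Step 3: e = 2.34234 - 1
Step 4: e = 1.342

1.342


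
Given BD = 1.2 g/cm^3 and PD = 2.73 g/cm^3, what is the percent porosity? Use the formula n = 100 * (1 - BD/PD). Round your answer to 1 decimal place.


Step 1: Formula: n = 100 * (1 - BD / PD)
Step 2: n = 100 * (1 - 1.2 / 2.73)
Step 3: n = 100 * (1 - 0.43956)
Step 4: n = 56.0%

56.0


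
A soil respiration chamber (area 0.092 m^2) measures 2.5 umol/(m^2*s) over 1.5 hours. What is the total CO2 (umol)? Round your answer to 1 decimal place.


Step 1: Convert time to seconds: 1.5 hr * 3600 = 5400.0 s
Step 2: Total = flux * area * time_s
Step 3: Total = 2.5 * 0.092 * 5400.0
Step 4: Total = 1242.0 umol

1242.0


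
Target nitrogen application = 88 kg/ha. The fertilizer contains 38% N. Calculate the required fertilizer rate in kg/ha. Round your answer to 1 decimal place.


Step 1: Fertilizer rate = target N / (N content / 100)
Step 2: Rate = 88 / (38 / 100)
Step 3: Rate = 88 / 0.38
Step 4: Rate = 231.6 kg/ha

231.6


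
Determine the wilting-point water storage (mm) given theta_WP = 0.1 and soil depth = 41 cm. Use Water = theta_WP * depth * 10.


Step 1: Water (mm) = theta_WP * depth * 10
Step 2: Water = 0.1 * 41 * 10
Step 3: Water = 41.0 mm

41.0


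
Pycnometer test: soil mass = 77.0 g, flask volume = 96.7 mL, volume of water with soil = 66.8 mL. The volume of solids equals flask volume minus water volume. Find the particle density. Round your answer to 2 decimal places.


Step 1: Volume of solids = flask volume - water volume with soil
Step 2: V_solids = 96.7 - 66.8 = 29.9 mL
Step 3: Particle density = mass / V_solids = 77.0 / 29.9 = 2.58 g/cm^3

2.58


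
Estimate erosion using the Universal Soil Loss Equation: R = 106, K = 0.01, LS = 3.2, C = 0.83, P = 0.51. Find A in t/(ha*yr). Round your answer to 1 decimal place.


Step 1: A = R * K * LS * C * P
Step 2: R * K = 106 * 0.01 = 1.06
Step 3: (R*K) * LS = 1.06 * 3.2 = 3.392
Step 4: * C * P = 3.392 * 0.83 * 0.51 = 1.4
Step 5: A = 1.4 t/(ha*yr)

1.4


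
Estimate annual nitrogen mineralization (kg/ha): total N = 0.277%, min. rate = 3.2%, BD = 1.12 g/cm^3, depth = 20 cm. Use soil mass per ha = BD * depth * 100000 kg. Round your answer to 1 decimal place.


Step 1: Soil mass per ha = BD * depth * 100000 = 1.12 * 20 * 100000 = 2240000 kg
Step 2: Total N pool = soil mass * N%/100 = 2240000 * 0.277/100 = 6204.8 kg/ha
Step 3: N mineralized = N pool * rate%/100 = 6204.8 * 3.2/100 = 198.6 kg/ha/yr

198.6


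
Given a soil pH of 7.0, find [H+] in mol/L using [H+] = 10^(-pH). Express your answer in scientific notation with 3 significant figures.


Step 1: [H+] = 10^(-pH)
Step 2: [H+] = 10^(-7.0)
Step 3: [H+] = 1.00e-07 mol/L

1.00e-07


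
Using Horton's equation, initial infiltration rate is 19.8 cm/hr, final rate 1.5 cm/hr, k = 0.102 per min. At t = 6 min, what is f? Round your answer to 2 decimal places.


Step 1: f = fc + (f0 - fc) * exp(-k * t)
Step 2: exp(-0.102 * 6) = 0.542265
Step 3: f = 1.5 + (19.8 - 1.5) * 0.542265
Step 4: f = 1.5 + 18.3 * 0.542265
Step 5: f = 11.42 cm/hr

11.42


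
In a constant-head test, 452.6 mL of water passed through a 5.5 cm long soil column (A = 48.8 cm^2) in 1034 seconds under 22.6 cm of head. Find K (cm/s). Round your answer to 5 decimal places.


Step 1: K = Q * L / (A * t * h)
Step 2: Numerator = 452.6 * 5.5 = 2489.3
Step 3: Denominator = 48.8 * 1034 * 22.6 = 1140377.92
Step 4: K = 2489.3 / 1140377.92 = 0.00218 cm/s

0.00218


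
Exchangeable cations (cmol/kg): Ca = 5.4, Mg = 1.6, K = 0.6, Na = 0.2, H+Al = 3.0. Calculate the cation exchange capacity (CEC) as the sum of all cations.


Step 1: CEC = Ca + Mg + K + Na + (H+Al)
Step 2: CEC = 5.4 + 1.6 + 0.6 + 0.2 + 3.0
Step 3: CEC = 10.8 cmol/kg

10.8


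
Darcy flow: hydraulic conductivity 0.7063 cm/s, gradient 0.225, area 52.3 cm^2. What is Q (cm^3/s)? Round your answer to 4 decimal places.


Step 1: Apply Darcy's law: Q = K * i * A
Step 2: Q = 0.7063 * 0.225 * 52.3
Step 3: Q = 8.3114 cm^3/s

8.3114


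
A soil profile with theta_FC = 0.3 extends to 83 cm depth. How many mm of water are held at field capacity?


Step 1: Water (mm) = theta_FC * depth (cm) * 10
Step 2: Water = 0.3 * 83 * 10
Step 3: Water = 249.0 mm

249.0


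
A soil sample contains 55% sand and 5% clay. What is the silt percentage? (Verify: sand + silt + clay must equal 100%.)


Step 1: sand + silt + clay = 100%
Step 2: silt = 100 - sand - clay
Step 3: silt = 100 - 55 - 5
Step 4: silt = 40%

40


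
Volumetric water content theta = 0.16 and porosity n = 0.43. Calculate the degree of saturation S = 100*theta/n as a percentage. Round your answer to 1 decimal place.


Step 1: S = 100 * theta_v / n
Step 2: S = 100 * 0.16 / 0.43
Step 3: S = 37.2%

37.2


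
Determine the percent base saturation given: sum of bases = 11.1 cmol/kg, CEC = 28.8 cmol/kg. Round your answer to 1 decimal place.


Step 1: BS = 100 * (sum of bases) / CEC
Step 2: BS = 100 * 11.1 / 28.8
Step 3: BS = 38.5%

38.5


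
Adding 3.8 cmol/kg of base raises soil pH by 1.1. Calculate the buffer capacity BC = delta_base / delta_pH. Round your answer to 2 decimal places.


Step 1: BC = change in base / change in pH
Step 2: BC = 3.8 / 1.1
Step 3: BC = 3.45 cmol/(kg*pH unit)

3.45


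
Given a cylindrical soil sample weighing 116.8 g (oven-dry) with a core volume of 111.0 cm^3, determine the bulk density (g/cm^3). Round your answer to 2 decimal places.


Step 1: Identify the formula: BD = dry mass / volume
Step 2: Substitute values: BD = 116.8 / 111.0
Step 3: BD = 1.05 g/cm^3

1.05


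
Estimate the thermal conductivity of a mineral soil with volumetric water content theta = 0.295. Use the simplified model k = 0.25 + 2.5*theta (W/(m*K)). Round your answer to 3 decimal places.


Step 1: k = 0.25 + 2.5 * theta
Step 2: k = 0.25 + 2.5 * 0.295
Step 3: k = 0.25 + 0.738
Step 4: k = 0.988 W/(m*K)

0.988


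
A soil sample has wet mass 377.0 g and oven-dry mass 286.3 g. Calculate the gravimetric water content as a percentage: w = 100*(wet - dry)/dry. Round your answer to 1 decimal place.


Step 1: Water mass = wet - dry = 377.0 - 286.3 = 90.7 g
Step 2: w = 100 * water mass / dry mass
Step 3: w = 100 * 90.7 / 286.3 = 31.7%

31.7


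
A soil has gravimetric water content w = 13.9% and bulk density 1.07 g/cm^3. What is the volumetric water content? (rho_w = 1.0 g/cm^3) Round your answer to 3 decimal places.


Step 1: theta = (w / 100) * BD / rho_w
Step 2: theta = (13.9 / 100) * 1.07 / 1.0
Step 3: theta = 0.139 * 1.07
Step 4: theta = 0.149

0.149


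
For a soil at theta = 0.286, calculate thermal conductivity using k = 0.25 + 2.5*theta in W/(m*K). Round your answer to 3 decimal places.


Step 1: k = 0.25 + 2.5 * theta
Step 2: k = 0.25 + 2.5 * 0.286
Step 3: k = 0.25 + 0.715
Step 4: k = 0.965 W/(m*K)

0.965


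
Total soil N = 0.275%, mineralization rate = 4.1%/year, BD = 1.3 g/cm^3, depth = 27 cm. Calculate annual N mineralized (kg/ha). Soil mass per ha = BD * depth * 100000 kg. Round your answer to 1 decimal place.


Step 1: Soil mass per ha = BD * depth * 100000 = 1.3 * 27 * 100000 = 3510000 kg
Step 2: Total N pool = soil mass * N%/100 = 3510000 * 0.275/100 = 9652.5 kg/ha
Step 3: N mineralized = N pool * rate%/100 = 9652.5 * 4.1/100 = 395.8 kg/ha/yr

395.8


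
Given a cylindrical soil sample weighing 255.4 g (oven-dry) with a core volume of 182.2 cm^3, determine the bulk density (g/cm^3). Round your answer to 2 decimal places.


Step 1: Identify the formula: BD = dry mass / volume
Step 2: Substitute values: BD = 255.4 / 182.2
Step 3: BD = 1.4 g/cm^3

1.4


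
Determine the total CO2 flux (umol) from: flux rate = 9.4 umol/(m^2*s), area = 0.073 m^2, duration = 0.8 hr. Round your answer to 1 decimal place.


Step 1: Convert time to seconds: 0.8 hr * 3600 = 2880.0 s
Step 2: Total = flux * area * time_s
Step 3: Total = 9.4 * 0.073 * 2880.0
Step 4: Total = 1976.3 umol

1976.3


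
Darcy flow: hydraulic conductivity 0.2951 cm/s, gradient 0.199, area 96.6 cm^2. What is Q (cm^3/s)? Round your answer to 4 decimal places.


Step 1: Apply Darcy's law: Q = K * i * A
Step 2: Q = 0.2951 * 0.199 * 96.6
Step 3: Q = 5.6728 cm^3/s

5.6728


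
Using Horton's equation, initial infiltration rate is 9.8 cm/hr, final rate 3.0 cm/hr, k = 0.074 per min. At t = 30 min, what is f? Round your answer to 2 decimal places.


Step 1: f = fc + (f0 - fc) * exp(-k * t)
Step 2: exp(-0.074 * 30) = 0.108609
Step 3: f = 3.0 + (9.8 - 3.0) * 0.108609
Step 4: f = 3.0 + 6.8 * 0.108609
Step 5: f = 3.74 cm/hr

3.74


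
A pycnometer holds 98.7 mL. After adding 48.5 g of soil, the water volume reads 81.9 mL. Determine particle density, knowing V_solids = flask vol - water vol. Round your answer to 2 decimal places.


Step 1: Volume of solids = flask volume - water volume with soil
Step 2: V_solids = 98.7 - 81.9 = 16.8 mL
Step 3: Particle density = mass / V_solids = 48.5 / 16.8 = 2.89 g/cm^3

2.89


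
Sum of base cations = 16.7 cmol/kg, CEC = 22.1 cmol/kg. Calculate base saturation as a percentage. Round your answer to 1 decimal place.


Step 1: BS = 100 * (sum of bases) / CEC
Step 2: BS = 100 * 16.7 / 22.1
Step 3: BS = 75.6%

75.6


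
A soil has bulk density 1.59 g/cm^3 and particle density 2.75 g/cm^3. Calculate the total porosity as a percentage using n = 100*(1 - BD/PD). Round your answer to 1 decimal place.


Step 1: Formula: n = 100 * (1 - BD / PD)
Step 2: n = 100 * (1 - 1.59 / 2.75)
Step 3: n = 100 * (1 - 0.57818)
Step 4: n = 42.2%

42.2


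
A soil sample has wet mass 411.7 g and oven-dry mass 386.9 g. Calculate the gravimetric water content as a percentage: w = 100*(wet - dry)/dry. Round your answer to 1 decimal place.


Step 1: Water mass = wet - dry = 411.7 - 386.9 = 24.8 g
Step 2: w = 100 * water mass / dry mass
Step 3: w = 100 * 24.8 / 386.9 = 6.4%

6.4


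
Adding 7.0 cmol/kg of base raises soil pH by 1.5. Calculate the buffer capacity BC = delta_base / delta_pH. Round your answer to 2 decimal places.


Step 1: BC = change in base / change in pH
Step 2: BC = 7.0 / 1.5
Step 3: BC = 4.67 cmol/(kg*pH unit)

4.67


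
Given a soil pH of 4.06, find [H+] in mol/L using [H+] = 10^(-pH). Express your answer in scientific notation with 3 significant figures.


Step 1: [H+] = 10^(-pH)
Step 2: [H+] = 10^(-4.06)
Step 3: [H+] = 8.71e-05 mol/L

8.71e-05


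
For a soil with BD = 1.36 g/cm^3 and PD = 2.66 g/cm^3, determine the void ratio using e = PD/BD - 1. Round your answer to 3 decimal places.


Step 1: e = PD / BD - 1
Step 2: e = 2.66 / 1.36 - 1
Step 3: e = 1.95588 - 1
Step 4: e = 0.956

0.956


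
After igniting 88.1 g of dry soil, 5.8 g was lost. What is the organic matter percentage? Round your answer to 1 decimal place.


Step 1: OM% = 100 * LOI / sample mass
Step 2: OM = 100 * 5.8 / 88.1
Step 3: OM = 6.6%

6.6


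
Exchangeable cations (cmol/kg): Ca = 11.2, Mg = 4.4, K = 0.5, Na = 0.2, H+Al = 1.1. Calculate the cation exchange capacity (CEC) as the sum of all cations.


Step 1: CEC = Ca + Mg + K + Na + (H+Al)
Step 2: CEC = 11.2 + 4.4 + 0.5 + 0.2 + 1.1
Step 3: CEC = 17.4 cmol/kg

17.4


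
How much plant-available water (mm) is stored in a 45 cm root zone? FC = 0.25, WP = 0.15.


Step 1: Available water = (FC - WP) * depth * 10
Step 2: AW = (0.25 - 0.15) * 45 * 10
Step 3: AW = 0.1 * 45 * 10
Step 4: AW = 45.0 mm

45.0
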